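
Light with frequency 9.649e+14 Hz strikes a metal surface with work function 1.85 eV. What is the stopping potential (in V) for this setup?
2.1405 V

The stopping potential V_s satisfies: eV_s = KE_max

First, find KE_max using Einstein's equation:
E_photon = hf = (6.626×10⁻³⁴ J·s)(9.649e+14 Hz) = 3.9905 eV
KE_max = E_photon - φ = 3.9905 - 1.85 = 2.1405 eV

Since eV_s = KE_max:
V_s = KE_max/e = 2.1405 V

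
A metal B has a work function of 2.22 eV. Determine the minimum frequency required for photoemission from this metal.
5.3679e+14 Hz

The threshold frequency is when the photon energy equals the work function:
hf₀ = φ

Solving for f₀:
f₀ = φ/h = (2.22 eV × 1.602×10⁻¹⁹ J/eV) / (6.626×10⁻³⁴ J·s)
f₀ = 5.3679e+14 Hz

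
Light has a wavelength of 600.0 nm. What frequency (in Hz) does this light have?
4.9965e+14 Hz

Using the wave equation: c = fλ

Solving for frequency:
f = c/λ = (3×10⁸ m/s) / (600.0×10⁻⁹ m)
f = 4.9965e+14 Hz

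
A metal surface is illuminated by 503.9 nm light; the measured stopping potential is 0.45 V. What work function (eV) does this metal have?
2.01 eV

The stopping potential gives the maximum kinetic energy: KE_max = eV_s = 0.45 eV

From Einstein's photoelectric equation: KE_max = hc/λ - φ
Rearranging: φ = hc/λ - KE_max

Calculate photon energy:
E_photon = hc/λ = (6.626×10⁻³⁴ J·s)(3×10⁸ m/s) / (503.9×10⁻⁹ m) = 2.4605 eV

Therefore:
φ = 2.4605 - 0.45 = 2.01 eV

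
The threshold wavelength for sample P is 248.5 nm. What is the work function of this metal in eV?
4.99 eV

At the threshold wavelength, photon energy equals work function:
φ = hc/λ₀

Calculating:
φ = (6.626×10⁻³⁴ J·s)(3×10⁸ m/s) / (248.5×10⁻⁹ m)
φ = 4.99 eV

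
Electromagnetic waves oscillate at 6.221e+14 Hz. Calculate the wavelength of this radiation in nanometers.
481.90 nm

Using the wave equation: c = fλ

Solving for wavelength:
λ = c/f = (3×10⁸ m/s) / (6.221e+14 Hz)
λ = 481.90 nm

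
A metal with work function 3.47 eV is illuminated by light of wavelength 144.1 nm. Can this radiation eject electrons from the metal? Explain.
Yes

For photoemission, the photon energy must exceed the work function.

Photon energy: E = hc/λ = 8.6040 eV
Work function: φ = 3.47 eV

Since E_photon (8.6040 eV) > φ (3.47 eV), photoemission WILL occur.
The threshold wavelength is λ₀ = hc/φ = 357.3 nm.
Since 144.1 nm < 357.3 nm, the light has sufficient energy.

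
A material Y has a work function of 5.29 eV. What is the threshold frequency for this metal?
1.2791e+15 Hz

The threshold frequency is when the photon energy equals the work function:
hf₀ = φ

Solving for f₀:
f₀ = φ/h = (5.29 eV × 1.602×10⁻¹⁹ J/eV) / (6.626×10⁻³⁴ J·s)
f₀ = 1.2791e+15 Hz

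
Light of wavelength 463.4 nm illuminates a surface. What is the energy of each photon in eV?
2.6755 eV

Using E = hf = hc/λ:

E = hc/λ = (6.626×10⁻³⁴ J·s)(3×10⁸ m/s) / (463.4×10⁻⁹ m)
E = 2.6755 eV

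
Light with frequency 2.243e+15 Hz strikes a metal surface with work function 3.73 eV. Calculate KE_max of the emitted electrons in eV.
5.5463 eV

Using Einstein's photoelectric equation: KE_max = hf - φ

First, calculate the photon energy:
E_photon = hf = (6.626×10⁻³⁴ J·s)(2.243e+15 Hz)
E_photon = 9.2763 eV

Then, the maximum kinetic energy:
KE_max = E_photon - φ = 9.2763 eV - 3.73 eV = 5.5463 eV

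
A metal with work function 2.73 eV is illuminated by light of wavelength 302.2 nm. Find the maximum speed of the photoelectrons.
6.9489e+05 m/s

First, find the maximum kinetic energy:
E_photon = hc/λ = 4.1027 eV
KE_max = E_photon - φ = 4.1027 - 2.73 = 1.3727 eV

Convert to Joules: KE_max = 1.3727 × 1.602×10⁻¹⁹ J = 2.1993e-19 J

Then use KE = ½mv² to find velocity:
v = √(2·KE/m) = √(2 × 2.1993e-19 J / 9.109e-31 kg)
v = 6.9489e+05 m/s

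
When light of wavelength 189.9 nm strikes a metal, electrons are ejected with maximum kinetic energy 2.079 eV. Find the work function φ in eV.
4.45 eV

From Einstein's photoelectric equation: KE_max = hf - φ = hc/λ - φ

Rearranging for φ:
φ = hc/λ - KE_max

Calculate photon energy:
E_photon = hc/λ = 6.5289 eV

Therefore:
φ = 6.5289 - 2.079 = 4.45 eV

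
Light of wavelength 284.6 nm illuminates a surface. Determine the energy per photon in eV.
4.3564 eV

Using E = hf = hc/λ:

E = hc/λ = (6.626×10⁻³⁴ J·s)(3×10⁸ m/s) / (284.6×10⁻⁹ m)
E = 4.3564 eV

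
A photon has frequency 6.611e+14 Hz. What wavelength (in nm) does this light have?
453.48 nm

Using the wave equation: c = fλ

Solving for wavelength:
λ = c/f = (3×10⁸ m/s) / (6.611e+14 Hz)
λ = 453.48 nm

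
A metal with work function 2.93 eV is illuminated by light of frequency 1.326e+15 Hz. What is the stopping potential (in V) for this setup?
2.5539 V

The stopping potential V_s satisfies: eV_s = KE_max

First, find KE_max using Einstein's equation:
E_photon = hf = (6.626×10⁻³⁴ J·s)(1.326e+15 Hz) = 5.4839 eV
KE_max = E_photon - φ = 5.4839 - 2.93 = 2.5539 eV

Since eV_s = KE_max:
V_s = KE_max/e = 2.5539 V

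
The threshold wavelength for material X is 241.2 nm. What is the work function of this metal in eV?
5.14 eV

At the threshold wavelength, photon energy equals work function:
φ = hc/λ₀

Calculating:
φ = (6.626×10⁻³⁴ J·s)(3×10⁸ m/s) / (241.2×10⁻⁹ m)
φ = 5.14 eV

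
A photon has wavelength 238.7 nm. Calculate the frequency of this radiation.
1.2559e+15 Hz

Using the wave equation: c = fλ

Solving for frequency:
f = c/λ = (3×10⁸ m/s) / (238.7×10⁻⁹ m)
f = 1.2559e+15 Hz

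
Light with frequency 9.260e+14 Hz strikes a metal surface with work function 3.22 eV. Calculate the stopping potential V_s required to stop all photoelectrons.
0.6096 V

The stopping potential V_s satisfies: eV_s = KE_max

First, find KE_max using Einstein's equation:
E_photon = hf = (6.626×10⁻³⁴ J·s)(9.260e+14 Hz) = 3.8296 eV
KE_max = E_photon - φ = 3.8296 - 3.22 = 0.6096 eV

Since eV_s = KE_max:
V_s = KE_max/e = 0.6096 V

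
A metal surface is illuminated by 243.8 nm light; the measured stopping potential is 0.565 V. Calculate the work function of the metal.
4.52 eV

The stopping potential gives the maximum kinetic energy: KE_max = eV_s = 0.565 eV

From Einstein's photoelectric equation: KE_max = hc/λ - φ
Rearranging: φ = hc/λ - KE_max

Calculate photon energy:
E_photon = hc/λ = (6.626×10⁻³⁴ J·s)(3×10⁸ m/s) / (243.8×10⁻⁹ m) = 5.0855 eV

Therefore:
φ = 5.0855 - 0.565 = 4.52 eV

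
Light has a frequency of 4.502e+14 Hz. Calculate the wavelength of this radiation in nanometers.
665.91 nm

Using the wave equation: c = fλ

Solving for wavelength:
λ = c/f = (3×10⁸ m/s) / (4.502e+14 Hz)
λ = 665.91 nm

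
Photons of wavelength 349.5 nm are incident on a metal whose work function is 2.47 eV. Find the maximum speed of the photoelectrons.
6.1564e+05 m/s

First, find the maximum kinetic energy:
E_photon = hc/λ = 3.5475 eV
KE_max = E_photon - φ = 3.5475 - 2.47 = 1.0775 eV

Convert to Joules: KE_max = 1.0775 × 1.602×10⁻¹⁹ J = 1.7263e-19 J

Then use KE = ½mv² to find velocity:
v = √(2·KE/m) = √(2 × 1.7263e-19 J / 9.109e-31 kg)
v = 6.1564e+05 m/s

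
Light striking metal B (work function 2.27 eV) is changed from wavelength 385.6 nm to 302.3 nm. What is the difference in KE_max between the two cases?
0.8860 eV

Using Einstein's equation: KE_max = hc/λ - φ

For λ₁ = 385.6 nm:
KE₁ = hc/λ₁ - φ = 3.2154 - 2.27 = 0.9454 eV

For λ₂ = 302.3 nm:
KE₂ = hc/λ₂ - φ = 4.1014 - 2.27 = 1.8314 eV

Change in KE:
ΔKE = KE₂ - KE₁ = 1.8314 - 0.9454 = 0.8860 eV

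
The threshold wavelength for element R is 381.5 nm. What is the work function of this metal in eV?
3.25 eV

At the threshold wavelength, photon energy equals work function:
φ = hc/λ₀

Calculating:
φ = (6.626×10⁻³⁴ J·s)(3×10⁸ m/s) / (381.5×10⁻⁹ m)
φ = 3.25 eV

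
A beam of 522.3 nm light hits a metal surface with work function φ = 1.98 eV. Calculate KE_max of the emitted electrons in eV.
0.3938 eV

Using Einstein's photoelectric equation: KE_max = hf - φ = hc/λ - φ

First, calculate the photon energy:
E_photon = hc/λ = (6.626×10⁻³⁴ J·s)(3×10⁸ m/s) / (522.3×10⁻⁹ m)
E_photon = 2.3738 eV

Then, the maximum kinetic energy:
KE_max = E_photon - φ = 2.3738 eV - 1.98 eV = 0.3938 eV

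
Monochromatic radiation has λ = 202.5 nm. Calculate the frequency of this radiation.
1.4805e+15 Hz

Using the wave equation: c = fλ

Solving for frequency:
f = c/λ = (3×10⁸ m/s) / (202.5×10⁻⁹ m)
f = 1.4805e+15 Hz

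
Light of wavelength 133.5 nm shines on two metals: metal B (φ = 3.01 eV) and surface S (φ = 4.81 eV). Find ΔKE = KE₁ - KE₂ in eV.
1.8000 eV

Using KE_max = hc/λ - φ for each metal:

Photon energy: E = hc/λ = 9.2872 eV

For metal B (φ₁ = 3.01 eV):
KE₁ = E - φ₁ = 9.2872 - 3.01 = 6.2772 eV

For surface S (φ₂ = 4.81 eV):
KE₂ = E - φ₂ = 9.2872 - 4.81 = 4.4772 eV

Difference:
ΔKE = KE₁ - KE₂ = 6.2772 - 4.4772 = 1.8000 eV

Note: The difference equals the difference in work functions: 4.81 - 3.01 = 1.80 eV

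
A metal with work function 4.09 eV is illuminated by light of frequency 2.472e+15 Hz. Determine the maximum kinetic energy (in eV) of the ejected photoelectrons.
6.1334 eV

Using Einstein's photoelectric equation: KE_max = hf - φ

First, calculate the photon energy:
E_photon = hf = (6.626×10⁻³⁴ J·s)(2.472e+15 Hz)
E_photon = 10.2234 eV

Then, the maximum kinetic energy:
KE_max = E_photon - φ = 10.2234 eV - 4.09 eV = 6.1334 eV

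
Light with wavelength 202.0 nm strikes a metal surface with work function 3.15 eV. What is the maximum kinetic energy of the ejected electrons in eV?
2.9878 eV

Using Einstein's photoelectric equation: KE_max = hf - φ = hc/λ - φ

First, calculate the photon energy:
E_photon = hc/λ = (6.626×10⁻³⁴ J·s)(3×10⁸ m/s) / (202.0×10⁻⁹ m)
E_photon = 6.1378 eV

Then, the maximum kinetic energy:
KE_max = E_photon - φ = 6.1378 eV - 3.15 eV = 2.9878 eV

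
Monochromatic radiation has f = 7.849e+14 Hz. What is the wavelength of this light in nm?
381.95 nm

Using the wave equation: c = fλ

Solving for wavelength:
λ = c/f = (3×10⁸ m/s) / (7.849e+14 Hz)
λ = 381.95 nm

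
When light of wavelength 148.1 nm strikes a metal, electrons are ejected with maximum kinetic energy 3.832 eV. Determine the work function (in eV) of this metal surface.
4.54 eV

From Einstein's photoelectric equation: KE_max = hf - φ = hc/λ - φ

Rearranging for φ:
φ = hc/λ - KE_max

Calculate photon energy:
E_photon = hc/λ = 8.3717 eV

Therefore:
φ = 8.3717 - 3.832 = 4.54 eV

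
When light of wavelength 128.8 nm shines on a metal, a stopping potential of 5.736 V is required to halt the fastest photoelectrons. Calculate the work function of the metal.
3.89 eV

The stopping potential gives the maximum kinetic energy: KE_max = eV_s = 5.736 eV

From Einstein's photoelectric equation: KE_max = hc/λ - φ
Rearranging: φ = hc/λ - KE_max

Calculate photon energy:
E_photon = hc/λ = (6.626×10⁻³⁴ J·s)(3×10⁸ m/s) / (128.8×10⁻⁹ m) = 9.6261 eV

Therefore:
φ = 9.6261 - 5.736 = 3.89 eV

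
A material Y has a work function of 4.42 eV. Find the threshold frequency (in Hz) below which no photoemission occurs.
1.0688e+15 Hz

The threshold frequency is when the photon energy equals the work function:
hf₀ = φ

Solving for f₀:
f₀ = φ/h = (4.42 eV × 1.602×10⁻¹⁹ J/eV) / (6.626×10⁻³⁴ J·s)
f₀ = 1.0688e+15 Hz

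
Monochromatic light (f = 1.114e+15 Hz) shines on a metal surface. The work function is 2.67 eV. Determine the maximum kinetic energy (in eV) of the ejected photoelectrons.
1.9371 eV

Using Einstein's photoelectric equation: KE_max = hf - φ

First, calculate the photon energy:
E_photon = hf = (6.626×10⁻³⁴ J·s)(1.114e+15 Hz)
E_photon = 4.6071 eV

Then, the maximum kinetic energy:
KE_max = E_photon - φ = 4.6071 eV - 2.67 eV = 1.9371 eV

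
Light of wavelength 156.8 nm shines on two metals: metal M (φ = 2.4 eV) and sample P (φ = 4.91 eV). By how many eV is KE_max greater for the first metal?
2.5100 eV

Using KE_max = hc/λ - φ for each metal:

Photon energy: E = hc/λ = 7.9072 eV

For metal M (φ₁ = 2.4 eV):
KE₁ = E - φ₁ = 7.9072 - 2.4 = 5.5072 eV

For sample P (φ₂ = 4.91 eV):
KE₂ = E - φ₂ = 7.9072 - 4.91 = 2.9972 eV

Difference:
ΔKE = KE₁ - KE₂ = 5.5072 - 2.9972 = 2.5100 eV

Note: The difference equals the difference in work functions: 4.91 - 2.4 = 2.51 eV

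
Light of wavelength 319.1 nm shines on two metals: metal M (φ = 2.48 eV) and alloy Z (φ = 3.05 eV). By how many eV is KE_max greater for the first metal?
0.5700 eV

Using KE_max = hc/λ - φ for each metal:

Photon energy: E = hc/λ = 3.8854 eV

For metal M (φ₁ = 2.48 eV):
KE₁ = E - φ₁ = 3.8854 - 2.48 = 1.4054 eV

For alloy Z (φ₂ = 3.05 eV):
KE₂ = E - φ₂ = 3.8854 - 3.05 = 0.8354 eV

Difference:
ΔKE = KE₁ - KE₂ = 1.4054 - 0.8354 = 0.5700 eV

Note: The difference equals the difference in work functions: 3.05 - 2.48 = 0.57 eV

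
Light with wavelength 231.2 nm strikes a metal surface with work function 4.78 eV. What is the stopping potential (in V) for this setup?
0.5826 V

The stopping potential V_s satisfies: eV_s = KE_max

First, find KE_max using Einstein's equation:
E_photon = hc/λ = 5.3626 eV
KE_max = E_photon - φ = 5.3626 - 4.78 = 0.5826 eV

Since eV_s = KE_max:
V_s = KE_max/e = 0.5826 V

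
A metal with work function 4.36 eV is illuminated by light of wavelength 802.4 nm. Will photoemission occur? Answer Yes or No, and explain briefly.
No

For photoemission, the photon energy must exceed the work function.

Photon energy: E = hc/λ = 1.5452 eV
Work function: φ = 4.36 eV

Since E_photon (1.5452 eV) < φ (4.36 eV), photoemission will NOT occur.
The threshold wavelength is λ₀ = hc/φ = 284.4 nm.
Since 802.4 nm > 284.4 nm, the photons lack sufficient energy.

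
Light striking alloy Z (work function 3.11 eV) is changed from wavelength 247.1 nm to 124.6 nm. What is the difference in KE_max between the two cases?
4.9330 eV

Using Einstein's equation: KE_max = hc/λ - φ

For λ₁ = 247.1 nm:
KE₁ = hc/λ₁ - φ = 5.0176 - 3.11 = 1.9076 eV

For λ₂ = 124.6 nm:
KE₂ = hc/λ₂ - φ = 9.9506 - 3.11 = 6.8406 eV

Change in KE:
ΔKE = KE₂ - KE₁ = 6.8406 - 1.9076 = 4.9330 eV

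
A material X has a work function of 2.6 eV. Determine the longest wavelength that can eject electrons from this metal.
476.86 nm

The threshold wavelength is when the photon energy equals the work function:
hc/λ₀ = φ

Solving for λ₀:
λ₀ = hc/φ = (6.626×10⁻³⁴ J·s)(3×10⁸ m/s) / (2.6 eV × 1.602×10⁻¹⁹ J/eV)
λ₀ = 476.86 nm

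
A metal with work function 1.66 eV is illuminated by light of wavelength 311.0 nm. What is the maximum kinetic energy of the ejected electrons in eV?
2.3266 eV

Using Einstein's photoelectric equation: KE_max = hf - φ = hc/λ - φ

First, calculate the photon energy:
E_photon = hc/λ = (6.626×10⁻³⁴ J·s)(3×10⁸ m/s) / (311.0×10⁻⁹ m)
E_photon = 3.9866 eV

Then, the maximum kinetic energy:
KE_max = E_photon - φ = 3.9866 eV - 1.66 eV = 2.3266 eV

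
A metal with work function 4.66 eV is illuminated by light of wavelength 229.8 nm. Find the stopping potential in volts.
0.7353 V

The stopping potential V_s satisfies: eV_s = KE_max

First, find KE_max using Einstein's equation:
E_photon = hc/λ = 5.3953 eV
KE_max = E_photon - φ = 5.3953 - 4.66 = 0.7353 eV

Since eV_s = KE_max:
V_s = KE_max/e = 0.7353 V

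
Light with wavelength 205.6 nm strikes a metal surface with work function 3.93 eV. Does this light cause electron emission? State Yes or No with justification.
Yes

For photoemission, the photon energy must exceed the work function.

Photon energy: E = hc/λ = 6.0304 eV
Work function: φ = 3.93 eV

Since E_photon (6.0304 eV) > φ (3.93 eV), photoemission WILL occur.
The threshold wavelength is λ₀ = hc/φ = 315.5 nm.
Since 205.6 nm < 315.5 nm, the light has sufficient energy.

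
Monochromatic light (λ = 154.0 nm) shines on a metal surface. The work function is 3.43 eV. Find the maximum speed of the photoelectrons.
1.2749e+06 m/s

First, find the maximum kinetic energy:
E_photon = hc/λ = 8.0509 eV
KE_max = E_photon - φ = 8.0509 - 3.43 = 4.6209 eV

Convert to Joules: KE_max = 4.6209 × 1.602×10⁻¹⁹ J = 7.4035e-19 J

Then use KE = ½mv² to find velocity:
v = √(2·KE/m) = √(2 × 7.4035e-19 J / 9.109e-31 kg)
v = 1.2749e+06 m/s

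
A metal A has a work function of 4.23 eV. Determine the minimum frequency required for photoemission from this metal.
1.0228e+15 Hz

The threshold frequency is when the photon energy equals the work function:
hf₀ = φ

Solving for f₀:
f₀ = φ/h = (4.23 eV × 1.602×10⁻¹⁹ J/eV) / (6.626×10⁻³⁴ J·s)
f₀ = 1.0228e+15 Hz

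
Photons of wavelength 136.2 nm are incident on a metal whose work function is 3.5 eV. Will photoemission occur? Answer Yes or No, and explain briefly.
Yes

For photoemission, the photon energy must exceed the work function.

Photon energy: E = hc/λ = 9.1031 eV
Work function: φ = 3.5 eV

Since E_photon (9.1031 eV) > φ (3.5 eV), photoemission WILL occur.
The threshold wavelength is λ₀ = hc/φ = 354.2 nm.
Since 136.2 nm < 354.2 nm, the light has sufficient energy.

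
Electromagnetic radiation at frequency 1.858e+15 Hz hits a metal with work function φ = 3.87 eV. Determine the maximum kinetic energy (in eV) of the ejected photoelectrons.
3.8141 eV

Using Einstein's photoelectric equation: KE_max = hf - φ

First, calculate the photon energy:
E_photon = hf = (6.626×10⁻³⁴ J·s)(1.858e+15 Hz)
E_photon = 7.6841 eV

Then, the maximum kinetic energy:
KE_max = E_photon - φ = 7.6841 eV - 3.87 eV = 3.8141 eV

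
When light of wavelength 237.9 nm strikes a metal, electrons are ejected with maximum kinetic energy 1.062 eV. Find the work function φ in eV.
4.15 eV

From Einstein's photoelectric equation: KE_max = hf - φ = hc/λ - φ

Rearranging for φ:
φ = hc/λ - KE_max

Calculate photon energy:
E_photon = hc/λ = 5.2116 eV

Therefore:
φ = 5.2116 - 1.062 = 4.15 eV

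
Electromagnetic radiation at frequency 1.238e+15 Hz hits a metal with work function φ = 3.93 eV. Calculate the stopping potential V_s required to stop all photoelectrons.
1.1900 V

The stopping potential V_s satisfies: eV_s = KE_max

First, find KE_max using Einstein's equation:
E_photon = hf = (6.626×10⁻³⁴ J·s)(1.238e+15 Hz) = 5.1200 eV
KE_max = E_photon - φ = 5.1200 - 3.93 = 1.1900 eV

Since eV_s = KE_max:
V_s = KE_max/e = 1.1900 V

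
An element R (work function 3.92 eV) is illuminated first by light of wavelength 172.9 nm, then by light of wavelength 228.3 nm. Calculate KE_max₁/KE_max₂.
2.1518

Using Einstein's equation: KE_max = hc/λ - φ

For λ₁ = 172.9 nm:
E₁ = hc/λ₁ = 7.1709 eV
KE₁ = E₁ - φ = 7.1709 - 3.92 = 3.2509 eV

For λ₂ = 228.3 nm:
E₂ = hc/λ₂ = 5.4308 eV
KE₂ = E₂ - φ = 5.4308 - 3.92 = 1.5108 eV

Ratio: KE₁/KE₂ = 3.2509/1.5108 = 2.1518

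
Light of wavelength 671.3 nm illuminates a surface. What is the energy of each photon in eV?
1.8469 eV

Using E = hf = hc/λ:

E = hc/λ = (6.626×10⁻³⁴ J·s)(3×10⁸ m/s) / (671.3×10⁻⁹ m)
E = 1.8469 eV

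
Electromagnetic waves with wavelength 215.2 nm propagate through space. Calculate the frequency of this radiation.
1.3931e+15 Hz

Using the wave equation: c = fλ

Solving for frequency:
f = c/λ = (3×10⁸ m/s) / (215.2×10⁻⁹ m)
f = 1.3931e+15 Hz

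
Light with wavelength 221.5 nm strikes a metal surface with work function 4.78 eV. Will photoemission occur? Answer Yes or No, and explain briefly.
Yes

For photoemission, the photon energy must exceed the work function.

Photon energy: E = hc/λ = 5.5975 eV
Work function: φ = 4.78 eV

Since E_photon (5.5975 eV) > φ (4.78 eV), photoemission WILL occur.
The threshold wavelength is λ₀ = hc/φ = 259.4 nm.
Since 221.5 nm < 259.4 nm, the light has sufficient energy.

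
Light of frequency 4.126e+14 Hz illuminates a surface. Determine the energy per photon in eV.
1.7064 eV

Using E = hf:

E = hf = (6.626×10⁻³⁴ J·s)(4.126e+14 Hz)
E = 1.7064 eV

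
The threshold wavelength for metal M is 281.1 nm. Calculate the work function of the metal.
4.41 eV

At the threshold wavelength, photon energy equals work function:
φ = hc/λ₀

Calculating:
φ = (6.626×10⁻³⁴ J·s)(3×10⁸ m/s) / (281.1×10⁻⁹ m)
φ = 4.41 eV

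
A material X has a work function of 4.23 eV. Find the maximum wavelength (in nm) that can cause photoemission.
293.11 nm

The threshold wavelength is when the photon energy equals the work function:
hc/λ₀ = φ

Solving for λ₀:
λ₀ = hc/φ = (6.626×10⁻³⁴ J·s)(3×10⁸ m/s) / (4.23 eV × 1.602×10⁻¹⁹ J/eV)
λ₀ = 293.11 nm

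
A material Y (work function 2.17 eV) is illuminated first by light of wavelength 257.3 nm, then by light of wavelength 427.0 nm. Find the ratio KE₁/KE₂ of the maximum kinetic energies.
3.6104

Using Einstein's equation: KE_max = hc/λ - φ

For λ₁ = 257.3 nm:
E₁ = hc/λ₁ = 4.8187 eV
KE₁ = E₁ - φ = 4.8187 - 2.17 = 2.6487 eV

For λ₂ = 427.0 nm:
E₂ = hc/λ₂ = 2.9036 eV
KE₂ = E₂ - φ = 2.9036 - 2.17 = 0.7336 eV

Ratio: KE₁/KE₂ = 2.6487/0.7336 = 3.6104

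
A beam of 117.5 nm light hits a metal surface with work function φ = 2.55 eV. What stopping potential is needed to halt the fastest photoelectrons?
8.0018 V

The stopping potential V_s satisfies: eV_s = KE_max

First, find KE_max using Einstein's equation:
E_photon = hc/λ = 10.5518 eV
KE_max = E_photon - φ = 10.5518 - 2.55 = 8.0018 eV

Since eV_s = KE_max:
V_s = KE_max/e = 8.0018 V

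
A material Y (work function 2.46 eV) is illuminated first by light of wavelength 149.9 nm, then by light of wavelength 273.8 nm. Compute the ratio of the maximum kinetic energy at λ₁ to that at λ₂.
2.8096

Using Einstein's equation: KE_max = hc/λ - φ

For λ₁ = 149.9 nm:
E₁ = hc/λ₁ = 8.2711 eV
KE₁ = E₁ - φ = 8.2711 - 2.46 = 5.8111 eV

For λ₂ = 273.8 nm:
E₂ = hc/λ₂ = 4.5283 eV
KE₂ = E₂ - φ = 4.5283 - 2.46 = 2.0683 eV

Ratio: KE₁/KE₂ = 5.8111/2.0683 = 2.8096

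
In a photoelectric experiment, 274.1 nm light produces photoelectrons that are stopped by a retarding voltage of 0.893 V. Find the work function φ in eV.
3.63 eV

The stopping potential gives the maximum kinetic energy: KE_max = eV_s = 0.893 eV

From Einstein's photoelectric equation: KE_max = hc/λ - φ
Rearranging: φ = hc/λ - KE_max

Calculate photon energy:
E_photon = hc/λ = (6.626×10⁻³⁴ J·s)(3×10⁸ m/s) / (274.1×10⁻⁹ m) = 4.5233 eV

Therefore:
φ = 4.5233 - 0.893 = 3.63 eV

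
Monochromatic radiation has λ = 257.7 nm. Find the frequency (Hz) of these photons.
1.1633e+15 Hz

Using the wave equation: c = fλ

Solving for frequency:
f = c/λ = (3×10⁸ m/s) / (257.7×10⁻⁹ m)
f = 1.1633e+15 Hz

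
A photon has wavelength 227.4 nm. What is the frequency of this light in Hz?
1.3183e+15 Hz

Using the wave equation: c = fλ

Solving for frequency:
f = c/λ = (3×10⁸ m/s) / (227.4×10⁻⁹ m)
f = 1.3183e+15 Hz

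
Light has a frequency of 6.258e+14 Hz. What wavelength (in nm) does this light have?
479.05 nm

Using the wave equation: c = fλ

Solving for wavelength:
λ = c/f = (3×10⁸ m/s) / (6.258e+14 Hz)
λ = 479.05 nm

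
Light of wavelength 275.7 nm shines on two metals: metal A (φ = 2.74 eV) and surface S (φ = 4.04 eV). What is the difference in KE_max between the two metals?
1.3000 eV

Using KE_max = hc/λ - φ for each metal:

Photon energy: E = hc/λ = 4.4971 eV

For metal A (φ₁ = 2.74 eV):
KE₁ = E - φ₁ = 4.4971 - 2.74 = 1.7571 eV

For surface S (φ₂ = 4.04 eV):
KE₂ = E - φ₂ = 4.4971 - 4.04 = 0.4571 eV

Difference:
ΔKE = KE₁ - KE₂ = 1.7571 - 0.4571 = 1.3000 eV

Note: The difference equals the difference in work functions: 4.04 - 2.74 = 1.30 eV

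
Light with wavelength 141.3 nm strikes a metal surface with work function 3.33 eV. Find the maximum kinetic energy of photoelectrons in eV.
5.4445 eV

Using Einstein's photoelectric equation: KE_max = hf - φ = hc/λ - φ

First, calculate the photon energy:
E_photon = hc/λ = (6.626×10⁻³⁴ J·s)(3×10⁸ m/s) / (141.3×10⁻⁹ m)
E_photon = 8.7745 eV

Then, the maximum kinetic energy:
KE_max = E_photon - φ = 8.7745 eV - 3.33 eV = 5.4445 eV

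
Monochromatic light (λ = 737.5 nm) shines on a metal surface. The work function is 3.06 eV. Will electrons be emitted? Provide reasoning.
No

For photoemission, the photon energy must exceed the work function.

Photon energy: E = hc/λ = 1.6811 eV
Work function: φ = 3.06 eV

Since E_photon (1.6811 eV) < φ (3.06 eV), photoemission will NOT occur.
The threshold wavelength is λ₀ = hc/φ = 405.2 nm.
Since 737.5 nm > 405.2 nm, the photons lack sufficient energy.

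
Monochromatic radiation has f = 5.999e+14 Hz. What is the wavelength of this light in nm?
499.74 nm

Using the wave equation: c = fλ

Solving for wavelength:
λ = c/f = (3×10⁸ m/s) / (5.999e+14 Hz)
λ = 499.74 nm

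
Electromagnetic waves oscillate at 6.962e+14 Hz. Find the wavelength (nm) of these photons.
430.61 nm

Using the wave equation: c = fλ

Solving for wavelength:
λ = c/f = (3×10⁸ m/s) / (6.962e+14 Hz)
λ = 430.61 nm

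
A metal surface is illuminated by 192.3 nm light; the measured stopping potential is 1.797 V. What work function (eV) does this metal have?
4.65 eV

The stopping potential gives the maximum kinetic energy: KE_max = eV_s = 1.797 eV

From Einstein's photoelectric equation: KE_max = hc/λ - φ
Rearranging: φ = hc/λ - KE_max

Calculate photon energy:
E_photon = hc/λ = (6.626×10⁻³⁴ J·s)(3×10⁸ m/s) / (192.3×10⁻⁹ m) = 6.4474 eV

Therefore:
φ = 6.4474 - 1.797 = 4.65 eV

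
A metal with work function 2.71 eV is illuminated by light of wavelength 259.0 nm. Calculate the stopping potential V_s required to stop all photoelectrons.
2.0770 V

The stopping potential V_s satisfies: eV_s = KE_max

First, find KE_max using Einstein's equation:
E_photon = hc/λ = 4.7870 eV
KE_max = E_photon - φ = 4.7870 - 2.71 = 2.0770 eV

Since eV_s = KE_max:
V_s = KE_max/e = 2.0770 V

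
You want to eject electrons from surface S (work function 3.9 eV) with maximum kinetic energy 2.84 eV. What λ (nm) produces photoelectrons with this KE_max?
183.95 nm

From Einstein's equation: KE_max = hc/λ - φ

Rearranging for λ:
hc/λ = KE_max + φ
λ = hc/(KE_max + φ)

Required photon energy:
E_photon = KE_max + φ = 2.84 + 3.9 = 6.74 eV

Required wavelength:
λ = hc/E_photon = (6.626×10⁻³⁴)(3×10⁸) / (6.74 × 1.602×10⁻¹⁹)
λ = 183.95 nm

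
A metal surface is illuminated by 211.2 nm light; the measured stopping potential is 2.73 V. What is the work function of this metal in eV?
3.14 eV

The stopping potential gives the maximum kinetic energy: KE_max = eV_s = 2.73 eV

From Einstein's photoelectric equation: KE_max = hc/λ - φ
Rearranging: φ = hc/λ - KE_max

Calculate photon energy:
E_photon = hc/λ = (6.626×10⁻³⁴ J·s)(3×10⁸ m/s) / (211.2×10⁻⁹ m) = 5.8705 eV

Therefore:
φ = 5.8705 - 2.73 = 3.14 eV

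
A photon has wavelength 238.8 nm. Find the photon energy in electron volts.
5.1920 eV

Using E = hf = hc/λ:

E = hc/λ = (6.626×10⁻³⁴ J·s)(3×10⁸ m/s) / (238.8×10⁻⁹ m)
E = 5.1920 eV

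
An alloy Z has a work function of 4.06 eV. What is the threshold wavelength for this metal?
305.38 nm

The threshold wavelength is when the photon energy equals the work function:
hc/λ₀ = φ

Solving for λ₀:
λ₀ = hc/φ = (6.626×10⁻³⁴ J·s)(3×10⁸ m/s) / (4.06 eV × 1.602×10⁻¹⁹ J/eV)
λ₀ = 305.38 nm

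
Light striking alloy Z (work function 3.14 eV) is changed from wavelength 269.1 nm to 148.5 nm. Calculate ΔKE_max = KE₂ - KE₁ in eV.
3.7417 eV

Using Einstein's equation: KE_max = hc/λ - φ

For λ₁ = 269.1 nm:
KE₁ = hc/λ₁ - φ = 4.6074 - 3.14 = 1.4674 eV

For λ₂ = 148.5 nm:
KE₂ = hc/λ₂ - φ = 8.3491 - 3.14 = 5.2091 eV

Change in KE:
ΔKE = KE₂ - KE₁ = 5.2091 - 1.4674 = 3.7417 eV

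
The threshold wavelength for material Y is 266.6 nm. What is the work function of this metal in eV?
4.65 eV

At the threshold wavelength, photon energy equals work function:
φ = hc/λ₀

Calculating:
φ = (6.626×10⁻³⁴ J·s)(3×10⁸ m/s) / (266.6×10⁻⁹ m)
φ = 4.65 eV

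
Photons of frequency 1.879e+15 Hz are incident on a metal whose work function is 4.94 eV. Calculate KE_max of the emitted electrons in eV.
2.8309 eV

Using Einstein's photoelectric equation: KE_max = hf - φ

First, calculate the photon energy:
E_photon = hf = (6.626×10⁻³⁴ J·s)(1.879e+15 Hz)
E_photon = 7.7709 eV

Then, the maximum kinetic energy:
KE_max = E_photon - φ = 7.7709 eV - 4.94 eV = 2.8309 eV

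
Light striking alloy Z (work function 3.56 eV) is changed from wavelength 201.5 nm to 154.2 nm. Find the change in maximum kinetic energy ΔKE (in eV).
1.8874 eV

Using Einstein's equation: KE_max = hc/λ - φ

For λ₁ = 201.5 nm:
KE₁ = hc/λ₁ - φ = 6.1531 - 3.56 = 2.5931 eV

For λ₂ = 154.2 nm:
KE₂ = hc/λ₂ - φ = 8.0405 - 3.56 = 4.4805 eV

Change in KE:
ΔKE = KE₂ - KE₁ = 4.4805 - 2.5931 = 1.8874 eV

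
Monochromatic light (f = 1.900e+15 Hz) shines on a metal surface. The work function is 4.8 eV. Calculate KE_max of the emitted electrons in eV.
3.0578 eV

Using Einstein's photoelectric equation: KE_max = hf - φ

First, calculate the photon energy:
E_photon = hf = (6.626×10⁻³⁴ J·s)(1.900e+15 Hz)
E_photon = 7.8578 eV

Then, the maximum kinetic energy:
KE_max = E_photon - φ = 7.8578 eV - 4.8 eV = 3.0578 eV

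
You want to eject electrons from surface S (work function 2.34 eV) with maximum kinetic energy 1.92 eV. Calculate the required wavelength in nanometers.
291.04 nm

From Einstein's equation: KE_max = hc/λ - φ

Rearranging for λ:
hc/λ = KE_max + φ
λ = hc/(KE_max + φ)

Required photon energy:
E_photon = KE_max + φ = 1.92 + 2.34 = 4.26 eV

Required wavelength:
λ = hc/E_photon = (6.626×10⁻³⁴)(3×10⁸) / (4.26 × 1.602×10⁻¹⁹)
λ = 291.04 nm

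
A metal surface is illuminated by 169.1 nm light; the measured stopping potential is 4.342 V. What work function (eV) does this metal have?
2.99 eV

The stopping potential gives the maximum kinetic energy: KE_max = eV_s = 4.342 eV

From Einstein's photoelectric equation: KE_max = hc/λ - φ
Rearranging: φ = hc/λ - KE_max

Calculate photon energy:
E_photon = hc/λ = (6.626×10⁻³⁴ J·s)(3×10⁸ m/s) / (169.1×10⁻⁹ m) = 7.3320 eV

Therefore:
φ = 7.3320 - 4.342 = 2.99 eV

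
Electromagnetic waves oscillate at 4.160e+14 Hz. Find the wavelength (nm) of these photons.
720.65 nm

Using the wave equation: c = fλ

Solving for wavelength:
λ = c/f = (3×10⁸ m/s) / (4.160e+14 Hz)
λ = 720.65 nm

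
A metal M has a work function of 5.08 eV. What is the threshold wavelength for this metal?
244.06 nm

The threshold wavelength is when the photon energy equals the work function:
hc/λ₀ = φ

Solving for λ₀:
λ₀ = hc/φ = (6.626×10⁻³⁴ J·s)(3×10⁸ m/s) / (5.08 eV × 1.602×10⁻¹⁹ J/eV)
λ₀ = 244.06 nm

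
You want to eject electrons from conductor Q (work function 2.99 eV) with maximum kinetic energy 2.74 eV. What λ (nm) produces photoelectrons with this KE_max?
216.38 nm

From Einstein's equation: KE_max = hc/λ - φ

Rearranging for λ:
hc/λ = KE_max + φ
λ = hc/(KE_max + φ)

Required photon energy:
E_photon = KE_max + φ = 2.74 + 2.99 = 5.73 eV

Required wavelength:
λ = hc/E_photon = (6.626×10⁻³⁴)(3×10⁸) / (5.73 × 1.602×10⁻¹⁹)
λ = 216.38 nm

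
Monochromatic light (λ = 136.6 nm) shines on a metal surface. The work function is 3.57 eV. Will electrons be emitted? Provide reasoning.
Yes

For photoemission, the photon energy must exceed the work function.

Photon energy: E = hc/λ = 9.0764 eV
Work function: φ = 3.57 eV

Since E_photon (9.0764 eV) > φ (3.57 eV), photoemission WILL occur.
The threshold wavelength is λ₀ = hc/φ = 347.3 nm.
Since 136.6 nm < 347.3 nm, the light has sufficient energy.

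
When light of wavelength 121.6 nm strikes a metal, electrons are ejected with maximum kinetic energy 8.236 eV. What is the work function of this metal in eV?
1.96 eV

From Einstein's photoelectric equation: KE_max = hf - φ = hc/λ - φ

Rearranging for φ:
φ = hc/λ - KE_max

Calculate photon energy:
E_photon = hc/λ = 10.1961 eV

Therefore:
φ = 10.1961 - 8.236 = 1.96 eV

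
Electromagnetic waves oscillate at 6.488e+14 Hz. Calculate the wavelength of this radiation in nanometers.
462.07 nm

Using the wave equation: c = fλ

Solving for wavelength:
λ = c/f = (3×10⁸ m/s) / (6.488e+14 Hz)
λ = 462.07 nm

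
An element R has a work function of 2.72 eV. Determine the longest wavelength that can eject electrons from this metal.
455.82 nm

The threshold wavelength is when the photon energy equals the work function:
hc/λ₀ = φ

Solving for λ₀:
λ₀ = hc/φ = (6.626×10⁻³⁴ J·s)(3×10⁸ m/s) / (2.72 eV × 1.602×10⁻¹⁹ J/eV)
λ₀ = 455.82 nm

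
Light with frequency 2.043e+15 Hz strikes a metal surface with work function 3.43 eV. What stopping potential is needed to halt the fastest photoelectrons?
5.0192 V

The stopping potential V_s satisfies: eV_s = KE_max

First, find KE_max using Einstein's equation:
E_photon = hf = (6.626×10⁻³⁴ J·s)(2.043e+15 Hz) = 8.4492 eV
KE_max = E_photon - φ = 8.4492 - 3.43 = 5.0192 eV

Since eV_s = KE_max:
V_s = KE_max/e = 5.0192 V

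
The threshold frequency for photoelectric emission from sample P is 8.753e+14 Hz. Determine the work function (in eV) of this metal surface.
3.62 eV

At the threshold frequency, photon energy equals work function:
φ = hf₀

Calculating:
φ = (6.626×10⁻³⁴ J·s)(8.753e+14 Hz)
φ = 3.62 eV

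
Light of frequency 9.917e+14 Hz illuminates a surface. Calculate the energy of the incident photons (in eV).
4.1013 eV

Using E = hf:

E = hf = (6.626×10⁻³⁴ J·s)(9.917e+14 Hz)
E = 4.1013 eV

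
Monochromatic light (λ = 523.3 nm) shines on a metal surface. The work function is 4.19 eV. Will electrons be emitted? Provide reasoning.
No

For photoemission, the photon energy must exceed the work function.

Photon energy: E = hc/λ = 2.3693 eV
Work function: φ = 4.19 eV

Since E_photon (2.3693 eV) < φ (4.19 eV), photoemission will NOT occur.
The threshold wavelength is λ₀ = hc/φ = 295.9 nm.
Since 523.3 nm > 295.9 nm, the photons lack sufficient energy.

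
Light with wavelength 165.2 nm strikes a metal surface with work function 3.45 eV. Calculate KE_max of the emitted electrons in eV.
4.0551 eV

Using Einstein's photoelectric equation: KE_max = hf - φ = hc/λ - φ

First, calculate the photon energy:
E_photon = hc/λ = (6.626×10⁻³⁴ J·s)(3×10⁸ m/s) / (165.2×10⁻⁹ m)
E_photon = 7.5051 eV

Then, the maximum kinetic energy:
KE_max = E_photon - φ = 7.5051 eV - 3.45 eV = 4.0551 eV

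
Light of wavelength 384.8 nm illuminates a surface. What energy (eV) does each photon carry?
3.2220 eV

Using E = hf = hc/λ:

E = hc/λ = (6.626×10⁻³⁴ J·s)(3×10⁸ m/s) / (384.8×10⁻⁹ m)
E = 3.2220 eV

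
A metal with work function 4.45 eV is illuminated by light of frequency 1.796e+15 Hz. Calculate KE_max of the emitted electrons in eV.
2.9777 eV

Using Einstein's photoelectric equation: KE_max = hf - φ

First, calculate the photon energy:
E_photon = hf = (6.626×10⁻³⁴ J·s)(1.796e+15 Hz)
E_photon = 7.4277 eV

Then, the maximum kinetic energy:
KE_max = E_photon - φ = 7.4277 eV - 4.45 eV = 2.9777 eV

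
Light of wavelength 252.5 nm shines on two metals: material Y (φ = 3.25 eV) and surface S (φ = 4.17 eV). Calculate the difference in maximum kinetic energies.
0.9200 eV

Using KE_max = hc/λ - φ for each metal:

Photon energy: E = hc/λ = 4.9103 eV

For material Y (φ₁ = 3.25 eV):
KE₁ = E - φ₁ = 4.9103 - 3.25 = 1.6603 eV

For surface S (φ₂ = 4.17 eV):
KE₂ = E - φ₂ = 4.9103 - 4.17 = 0.7403 eV

Difference:
ΔKE = KE₁ - KE₂ = 1.6603 - 0.7403 = 0.9200 eV

Note: The difference equals the difference in work functions: 4.17 - 3.25 = 0.92 eV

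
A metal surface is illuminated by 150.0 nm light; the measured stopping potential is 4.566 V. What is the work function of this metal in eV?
3.70 eV

The stopping potential gives the maximum kinetic energy: KE_max = eV_s = 4.566 eV

From Einstein's photoelectric equation: KE_max = hc/λ - φ
Rearranging: φ = hc/λ - KE_max

Calculate photon energy:
E_photon = hc/λ = (6.626×10⁻³⁴ J·s)(3×10⁸ m/s) / (150.0×10⁻⁹ m) = 8.2656 eV

Therefore:
φ = 8.2656 - 4.566 = 3.70 eV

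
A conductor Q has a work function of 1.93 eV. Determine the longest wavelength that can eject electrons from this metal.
642.41 nm

The threshold wavelength is when the photon energy equals the work function:
hc/λ₀ = φ

Solving for λ₀:
λ₀ = hc/φ = (6.626×10⁻³⁴ J·s)(3×10⁸ m/s) / (1.93 eV × 1.602×10⁻¹⁹ J/eV)
λ₀ = 642.41 nm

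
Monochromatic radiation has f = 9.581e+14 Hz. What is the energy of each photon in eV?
3.9624 eV

Using E = hf:

E = hf = (6.626×10⁻³⁴ J·s)(9.581e+14 Hz)
E = 3.9624 eV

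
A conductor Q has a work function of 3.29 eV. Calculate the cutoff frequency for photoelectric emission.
7.9552e+14 Hz

The threshold frequency is when the photon energy equals the work function:
hf₀ = φ

Solving for f₀:
f₀ = φ/h = (3.29 eV × 1.602×10⁻¹⁹ J/eV) / (6.626×10⁻³⁴ J·s)
f₀ = 7.9552e+14 Hz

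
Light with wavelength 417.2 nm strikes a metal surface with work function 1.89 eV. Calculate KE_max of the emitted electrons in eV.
1.0818 eV

Using Einstein's photoelectric equation: KE_max = hf - φ = hc/λ - φ

First, calculate the photon energy:
E_photon = hc/λ = (6.626×10⁻³⁴ J·s)(3×10⁸ m/s) / (417.2×10⁻⁹ m)
E_photon = 2.9718 eV

Then, the maximum kinetic energy:
KE_max = E_photon - φ = 2.9718 eV - 1.89 eV = 1.0818 eV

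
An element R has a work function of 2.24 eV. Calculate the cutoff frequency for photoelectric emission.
5.4163e+14 Hz

The threshold frequency is when the photon energy equals the work function:
hf₀ = φ

Solving for f₀:
f₀ = φ/h = (2.24 eV × 1.602×10⁻¹⁹ J/eV) / (6.626×10⁻³⁴ J·s)
f₀ = 5.4163e+14 Hz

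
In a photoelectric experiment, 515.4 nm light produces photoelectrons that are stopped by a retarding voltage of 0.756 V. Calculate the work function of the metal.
1.65 eV

The stopping potential gives the maximum kinetic energy: KE_max = eV_s = 0.756 eV

From Einstein's photoelectric equation: KE_max = hc/λ - φ
Rearranging: φ = hc/λ - KE_max

Calculate photon energy:
E_photon = hc/λ = (6.626×10⁻³⁴ J·s)(3×10⁸ m/s) / (515.4×10⁻⁹ m) = 2.4056 eV

Therefore:
φ = 2.4056 - 0.756 = 1.65 eV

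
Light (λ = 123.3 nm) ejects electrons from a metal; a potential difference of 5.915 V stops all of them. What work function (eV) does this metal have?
4.14 eV

The stopping potential gives the maximum kinetic energy: KE_max = eV_s = 5.915 eV

From Einstein's photoelectric equation: KE_max = hc/λ - φ
Rearranging: φ = hc/λ - KE_max

Calculate photon energy:
E_photon = hc/λ = (6.626×10⁻³⁴ J·s)(3×10⁸ m/s) / (123.3×10⁻⁹ m) = 10.0555 eV

Therefore:
φ = 10.0555 - 5.915 = 4.14 eV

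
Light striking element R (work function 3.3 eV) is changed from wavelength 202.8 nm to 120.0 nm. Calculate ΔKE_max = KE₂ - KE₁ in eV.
4.2184 eV

Using Einstein's equation: KE_max = hc/λ - φ

For λ₁ = 202.8 nm:
KE₁ = hc/λ₁ - φ = 6.1136 - 3.3 = 2.8136 eV

For λ₂ = 120.0 nm:
KE₂ = hc/λ₂ - φ = 10.3320 - 3.3 = 7.0320 eV

Change in KE:
ΔKE = KE₂ - KE₁ = 7.0320 - 2.8136 = 4.2184 eV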